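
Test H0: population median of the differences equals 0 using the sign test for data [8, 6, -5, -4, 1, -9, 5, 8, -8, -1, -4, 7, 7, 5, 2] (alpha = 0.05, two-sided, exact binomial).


Step 1: Discard zero differences. Original n = 15; n_eff = number of nonzero differences = 15.
Nonzero differences (with sign): +8, +6, -5, -4, +1, -9, +5, +8, -8, -1, -4, +7, +7, +5, +2
Step 2: Count signs: positive = 9, negative = 6.
Step 3: Under H0: P(positive) = 0.5, so the number of positives S ~ Bin(15, 0.5).
Step 4: Two-sided exact p-value = sum of Bin(15,0.5) probabilities at or below the observed probability = 0.607239.
Step 5: alpha = 0.05. fail to reject H0.

n_eff = 15, pos = 9, neg = 6, p = 0.607239, fail to reject H0.


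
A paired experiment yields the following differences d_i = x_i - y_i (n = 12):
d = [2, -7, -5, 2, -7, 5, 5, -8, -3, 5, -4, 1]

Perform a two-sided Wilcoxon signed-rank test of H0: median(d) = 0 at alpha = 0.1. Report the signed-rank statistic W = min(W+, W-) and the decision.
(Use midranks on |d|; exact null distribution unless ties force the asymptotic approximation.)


Step 1: Drop any zero differences (none here) and take |d_i|.
|d| = [2, 7, 5, 2, 7, 5, 5, 8, 3, 5, 4, 1]
Step 2: Midrank |d_i| (ties get averaged ranks).
ranks: |2|->2.5, |7|->10.5, |5|->7.5, |2|->2.5, |7|->10.5, |5|->7.5, |5|->7.5, |8|->12, |3|->4, |5|->7.5, |4|->5, |1|->1
Step 3: Attach original signs; sum ranks with positive sign and with negative sign.
W+ = 2.5 + 2.5 + 7.5 + 7.5 + 7.5 + 1 = 28.5
W- = 10.5 + 7.5 + 10.5 + 12 + 4 + 5 = 49.5
(Check: W+ + W- = 78 should equal n(n+1)/2 = 78.)
Step 4: Test statistic W = min(W+, W-) = 28.5.
Step 5: Ties in |d|, so use the tie-corrected normal approximation.
        E[W] = n(n+1)/4 = 12*13/4 = 39.
        Tie groups: |d|=2 (t=2), |d|=5 (t=4), |d|=7 (t=2); sum(t^3 - t) = 72.
        Var[W] = n(n+1)(2n+1)/24 - sum(t^3-t)/48 = 3900/24 - 72/48 = 161.
        z = (W - E[W]) / sqrt(Var[W]) = (28.5 - 39) / 12.6886 = -0.8275.
        Two-sided p = 2*Phi(z) = 0.407945.
Step 6: alpha = 0.1. fail to reject H0.

W+ = 28.5, W- = 49.5, W = min = 28.5, p = 0.407945, fail to reject H0.


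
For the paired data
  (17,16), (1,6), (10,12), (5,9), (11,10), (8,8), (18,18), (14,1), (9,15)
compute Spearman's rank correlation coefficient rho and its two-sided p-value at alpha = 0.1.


Step 1: Rank x and y separately (midranks; no ties here).
rank(x): 17->8, 1->1, 10->5, 5->2, 11->6, 8->3, 18->9, 14->7, 9->4
rank(y): 16->8, 6->2, 12->6, 9->4, 10->5, 8->3, 18->9, 1->1, 15->7
Step 2: d_i = R_x(i) - R_y(i); compute d_i^2.
  (8-8)^2=0, (1-2)^2=1, (5-6)^2=1, (2-4)^2=4, (6-5)^2=1, (3-3)^2=0, (9-9)^2=0, (7-1)^2=36, (4-7)^2=9
sum(d^2) = 52.
Step 3: rho = 1 - 6*52 / (9*(9^2 - 1)) = 1 - 312/720 = 0.566667.
Step 4: Under H0, t = rho * sqrt((n-2)/(1-rho^2)) = 1.8196 ~ t(7).
Step 5: Two-sided p-value from the t-distribution with 7 df = 0.111633.
Step 6: alpha = 0.1. fail to reject H0.

rho = 0.5667, p = 0.111633, fail to reject H0 at alpha = 0.1.


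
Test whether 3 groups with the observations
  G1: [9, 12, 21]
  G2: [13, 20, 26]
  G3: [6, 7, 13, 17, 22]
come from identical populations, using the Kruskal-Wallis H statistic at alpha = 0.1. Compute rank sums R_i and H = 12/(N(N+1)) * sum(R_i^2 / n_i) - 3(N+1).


Step 1: Combine all N = 11 observations and assign midranks.
sorted (value, group, rank): (6,G3,1), (7,G3,2), (9,G1,3), (12,G1,4), (13,G2,5.5), (13,G3,5.5), (17,G3,7), (20,G2,8), (21,G1,9), (22,G3,10), (26,G2,11)
Step 2: Sum ranks within each group.
R_1 = 16 (n_1 = 3)
R_2 = 24.5 (n_2 = 3)
R_3 = 25.5 (n_3 = 5)
Step 3: H = 12/(N(N+1)) * sum(R_i^2/n_i) - 3(N+1)
     = 12/(11*12) * (16^2/3 + 24.5^2/3 + 25.5^2/5) - 3*12
     = 0.090909 * 415.467 - 36
     = 1.769697.
Step 4: Ties present; correction factor C = 1 - 6/(11^3 - 11) = 0.995455. Corrected H = 1.769697 / 0.995455 = 1.777778.
Step 5: Under H0, H ~ chi^2(2); p-value = 0.411112.
Step 6: alpha = 0.1. fail to reject H0.

H = 1.7778, df = 2, p = 0.411112, fail to reject H0.


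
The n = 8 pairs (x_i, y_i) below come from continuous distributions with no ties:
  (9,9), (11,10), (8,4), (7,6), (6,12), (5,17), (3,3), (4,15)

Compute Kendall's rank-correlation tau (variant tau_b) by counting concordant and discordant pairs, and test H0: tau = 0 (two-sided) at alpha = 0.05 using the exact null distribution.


Step 1: Enumerate the 28 unordered pairs (i,j) with i<j and classify each by sign(x_j-x_i) * sign(y_j-y_i).
  (1,2):dx=+2,dy=+1->C; (1,3):dx=-1,dy=-5->C; (1,4):dx=-2,dy=-3->C; (1,5):dx=-3,dy=+3->D
  (1,6):dx=-4,dy=+8->D; (1,7):dx=-6,dy=-6->C; (1,8):dx=-5,dy=+6->D; (2,3):dx=-3,dy=-6->C
  (2,4):dx=-4,dy=-4->C; (2,5):dx=-5,dy=+2->D; (2,6):dx=-6,dy=+7->D; (2,7):dx=-8,dy=-7->C
  (2,8):dx=-7,dy=+5->D; (3,4):dx=-1,dy=+2->D; (3,5):dx=-2,dy=+8->D; (3,6):dx=-3,dy=+13->D
  (3,7):dx=-5,dy=-1->C; (3,8):dx=-4,dy=+11->D; (4,5):dx=-1,dy=+6->D; (4,6):dx=-2,dy=+11->D
  (4,7):dx=-4,dy=-3->C; (4,8):dx=-3,dy=+9->D; (5,6):dx=-1,dy=+5->D; (5,7):dx=-3,dy=-9->C
  (5,8):dx=-2,dy=+3->D; (6,7):dx=-2,dy=-14->C; (6,8):dx=-1,dy=-2->C; (7,8):dx=+1,dy=+12->C
Step 2: C = 13, D = 15, total pairs = 28.
Step 3: tau = (C - D)/(n(n-1)/2) = (13 - 15)/28 = -0.071429.
Step 4: Exact two-sided p-value (enumerate n! = 40320 permutations of y under H0): p = 0.904861.
Step 5: alpha = 0.05. fail to reject H0.

tau_b = -0.0714 (C=13, D=15), p = 0.904861, fail to reject H0.


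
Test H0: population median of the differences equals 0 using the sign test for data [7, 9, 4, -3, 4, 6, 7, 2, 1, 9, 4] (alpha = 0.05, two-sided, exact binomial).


Step 1: Discard zero differences. Original n = 11; n_eff = number of nonzero differences = 11.
Nonzero differences (with sign): +7, +9, +4, -3, +4, +6, +7, +2, +1, +9, +4
Step 2: Count signs: positive = 10, negative = 1.
Step 3: Under H0: P(positive) = 0.5, so the number of positives S ~ Bin(11, 0.5).
Step 4: Two-sided exact p-value = sum of Bin(11,0.5) probabilities at or below the observed probability = 0.011719.
Step 5: alpha = 0.05. reject H0.

n_eff = 11, pos = 10, neg = 1, p = 0.011719, reject H0.


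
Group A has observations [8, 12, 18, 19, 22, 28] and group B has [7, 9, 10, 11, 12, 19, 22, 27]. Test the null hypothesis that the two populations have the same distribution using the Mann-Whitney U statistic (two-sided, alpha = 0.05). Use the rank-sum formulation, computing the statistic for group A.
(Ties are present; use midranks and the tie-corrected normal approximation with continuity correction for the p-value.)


Step 1: Combine and sort all 14 observations; assign midranks.
sorted (value, group): (7,Y), (8,X), (9,Y), (10,Y), (11,Y), (12,X), (12,Y), (18,X), (19,X), (19,Y), (22,X), (22,Y), (27,Y), (28,X)
ranks: 7->1, 8->2, 9->3, 10->4, 11->5, 12->6.5, 12->6.5, 18->8, 19->9.5, 19->9.5, 22->11.5, 22->11.5, 27->13, 28->14
Step 2: Rank sum for X: R1 = 2 + 6.5 + 8 + 9.5 + 11.5 + 14 = 51.5.
Step 3: U_X = R1 - n1(n1+1)/2 = 51.5 - 6*7/2 = 51.5 - 21 = 30.5.
       U_Y = n1*n2 - U_X = 48 - 30.5 = 17.5.
Step 4: Ties are present, so use the tie-corrected normal approximation (with continuity correction) for the p-value.
Step 5: p-value = 0.437063; compare to alpha = 0.05. fail to reject H0.

U_X = 30.5, p = 0.437063, fail to reject H0 at alpha = 0.05.


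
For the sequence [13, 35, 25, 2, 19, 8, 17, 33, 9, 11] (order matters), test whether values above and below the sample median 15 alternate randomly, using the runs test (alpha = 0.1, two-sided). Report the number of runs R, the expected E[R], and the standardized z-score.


Step 1: Compute median = 15; label A = above, B = below.
Labels in order: BAABABAABB  (n_A = 5, n_B = 5)
Step 2: Count runs R = 7.
Step 3: Under H0 (random ordering), E[R] = 2*n_A*n_B/(n_A+n_B) + 1 = 2*5*5/10 + 1 = 6.0000.
        Var[R] = 2*n_A*n_B*(2*n_A*n_B - n_A - n_B) / ((n_A+n_B)^2 * (n_A+n_B-1)) = 2000/900 = 2.2222.
        SD[R] = 1.4907.
Step 4: Continuity-corrected z = (R - 0.5 - E[R]) / SD[R] = (7 - 0.5 - 6.0000) / 1.4907 = 0.3354.
Step 5: Two-sided p-value via normal approximation = 2*(1 - Phi(|z|)) = 0.737316.
Step 6: alpha = 0.1. fail to reject H0.

R = 7, z = 0.3354, p = 0.737316, fail to reject H0.


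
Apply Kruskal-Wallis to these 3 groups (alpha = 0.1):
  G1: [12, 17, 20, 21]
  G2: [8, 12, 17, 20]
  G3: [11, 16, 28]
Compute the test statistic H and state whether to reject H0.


Step 1: Combine all N = 11 observations and assign midranks.
sorted (value, group, rank): (8,G2,1), (11,G3,2), (12,G1,3.5), (12,G2,3.5), (16,G3,5), (17,G1,6.5), (17,G2,6.5), (20,G1,8.5), (20,G2,8.5), (21,G1,10), (28,G3,11)
Step 2: Sum ranks within each group.
R_1 = 28.5 (n_1 = 4)
R_2 = 19.5 (n_2 = 4)
R_3 = 18 (n_3 = 3)
Step 3: H = 12/(N(N+1)) * sum(R_i^2/n_i) - 3(N+1)
     = 12/(11*12) * (28.5^2/4 + 19.5^2/4 + 18^2/3) - 3*12
     = 0.090909 * 406.125 - 36
     = 0.920455.
Step 4: Ties present; correction factor C = 1 - 18/(11^3 - 11) = 0.986364. Corrected H = 0.920455 / 0.986364 = 0.933180.
Step 5: Under H0, H ~ chi^2(2); p-value = 0.627137.
Step 6: alpha = 0.1. fail to reject H0.

H = 0.9332, df = 2, p = 0.627137, fail to reject H0.


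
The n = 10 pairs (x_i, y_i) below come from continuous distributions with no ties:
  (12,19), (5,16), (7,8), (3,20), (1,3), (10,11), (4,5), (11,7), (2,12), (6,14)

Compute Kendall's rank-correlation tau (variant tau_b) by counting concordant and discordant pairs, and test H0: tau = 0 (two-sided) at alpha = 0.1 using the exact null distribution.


Step 1: Enumerate the 45 unordered pairs (i,j) with i<j and classify each by sign(x_j-x_i) * sign(y_j-y_i).
  (1,2):dx=-7,dy=-3->C; (1,3):dx=-5,dy=-11->C; (1,4):dx=-9,dy=+1->D; (1,5):dx=-11,dy=-16->C
  (1,6):dx=-2,dy=-8->C; (1,7):dx=-8,dy=-14->C; (1,8):dx=-1,dy=-12->C; (1,9):dx=-10,dy=-7->C
  (1,10):dx=-6,dy=-5->C; (2,3):dx=+2,dy=-8->D; (2,4):dx=-2,dy=+4->D; (2,5):dx=-4,dy=-13->C
  (2,6):dx=+5,dy=-5->D; (2,7):dx=-1,dy=-11->C; (2,8):dx=+6,dy=-9->D; (2,9):dx=-3,dy=-4->C
  (2,10):dx=+1,dy=-2->D; (3,4):dx=-4,dy=+12->D; (3,5):dx=-6,dy=-5->C; (3,6):dx=+3,dy=+3->C
  (3,7):dx=-3,dy=-3->C; (3,8):dx=+4,dy=-1->D; (3,9):dx=-5,dy=+4->D; (3,10):dx=-1,dy=+6->D
  (4,5):dx=-2,dy=-17->C; (4,6):dx=+7,dy=-9->D; (4,7):dx=+1,dy=-15->D; (4,8):dx=+8,dy=-13->D
  (4,9):dx=-1,dy=-8->C; (4,10):dx=+3,dy=-6->D; (5,6):dx=+9,dy=+8->C; (5,7):dx=+3,dy=+2->C
  (5,8):dx=+10,dy=+4->C; (5,9):dx=+1,dy=+9->C; (5,10):dx=+5,dy=+11->C; (6,7):dx=-6,dy=-6->C
  (6,8):dx=+1,dy=-4->D; (6,9):dx=-8,dy=+1->D; (6,10):dx=-4,dy=+3->D; (7,8):dx=+7,dy=+2->C
  (7,9):dx=-2,dy=+7->D; (7,10):dx=+2,dy=+9->C; (8,9):dx=-9,dy=+5->D; (8,10):dx=-5,dy=+7->D
  (9,10):dx=+4,dy=+2->C
Step 2: C = 25, D = 20, total pairs = 45.
Step 3: tau = (C - D)/(n(n-1)/2) = (25 - 20)/45 = 0.111111.
Step 4: Exact two-sided p-value (enumerate n! = 3628800 permutations of y under H0): p = 0.727490.
Step 5: alpha = 0.1. fail to reject H0.

tau_b = 0.1111 (C=25, D=20), p = 0.727490, fail to reject H0.


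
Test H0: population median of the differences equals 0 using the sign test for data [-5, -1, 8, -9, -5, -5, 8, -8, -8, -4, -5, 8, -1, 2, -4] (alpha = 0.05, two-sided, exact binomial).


Step 1: Discard zero differences. Original n = 15; n_eff = number of nonzero differences = 15.
Nonzero differences (with sign): -5, -1, +8, -9, -5, -5, +8, -8, -8, -4, -5, +8, -1, +2, -4
Step 2: Count signs: positive = 4, negative = 11.
Step 3: Under H0: P(positive) = 0.5, so the number of positives S ~ Bin(15, 0.5).
Step 4: Two-sided exact p-value = sum of Bin(15,0.5) probabilities at or below the observed probability = 0.118469.
Step 5: alpha = 0.05. fail to reject H0.

n_eff = 15, pos = 4, neg = 11, p = 0.118469, fail to reject H0.


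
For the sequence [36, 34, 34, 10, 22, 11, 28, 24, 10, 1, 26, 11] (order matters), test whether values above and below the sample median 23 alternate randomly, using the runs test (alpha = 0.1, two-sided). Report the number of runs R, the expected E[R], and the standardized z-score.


Step 1: Compute median = 23; label A = above, B = below.
Labels in order: AAABBBAABBAB  (n_A = 6, n_B = 6)
Step 2: Count runs R = 6.
Step 3: Under H0 (random ordering), E[R] = 2*n_A*n_B/(n_A+n_B) + 1 = 2*6*6/12 + 1 = 7.0000.
        Var[R] = 2*n_A*n_B*(2*n_A*n_B - n_A - n_B) / ((n_A+n_B)^2 * (n_A+n_B-1)) = 4320/1584 = 2.7273.
        SD[R] = 1.6514.
Step 4: Continuity-corrected z = (R + 0.5 - E[R]) / SD[R] = (6 + 0.5 - 7.0000) / 1.6514 = -0.3028.
Step 5: Two-sided p-value via normal approximation = 2*(1 - Phi(|z|)) = 0.762069.
Step 6: alpha = 0.1. fail to reject H0.

R = 6, z = -0.3028, p = 0.762069, fail to reject H0.


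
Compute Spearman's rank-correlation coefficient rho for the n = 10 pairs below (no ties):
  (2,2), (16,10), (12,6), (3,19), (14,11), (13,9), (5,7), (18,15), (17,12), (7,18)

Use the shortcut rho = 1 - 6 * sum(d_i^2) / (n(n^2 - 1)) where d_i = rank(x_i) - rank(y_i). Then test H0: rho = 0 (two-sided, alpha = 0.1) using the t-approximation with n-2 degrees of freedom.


Step 1: Rank x and y separately (midranks; no ties here).
rank(x): 2->1, 16->8, 12->5, 3->2, 14->7, 13->6, 5->3, 18->10, 17->9, 7->4
rank(y): 2->1, 10->5, 6->2, 19->10, 11->6, 9->4, 7->3, 15->8, 12->7, 18->9
Step 2: d_i = R_x(i) - R_y(i); compute d_i^2.
  (1-1)^2=0, (8-5)^2=9, (5-2)^2=9, (2-10)^2=64, (7-6)^2=1, (6-4)^2=4, (3-3)^2=0, (10-8)^2=4, (9-7)^2=4, (4-9)^2=25
sum(d^2) = 120.
Step 3: rho = 1 - 6*120 / (10*(10^2 - 1)) = 1 - 720/990 = 0.272727.
Step 4: Under H0, t = rho * sqrt((n-2)/(1-rho^2)) = 0.8018 ~ t(8).
Step 5: Two-sided p-value from the t-distribution with 8 df = 0.445838.
Step 6: alpha = 0.1. fail to reject H0.

rho = 0.2727, p = 0.445838, fail to reject H0 at alpha = 0.1.


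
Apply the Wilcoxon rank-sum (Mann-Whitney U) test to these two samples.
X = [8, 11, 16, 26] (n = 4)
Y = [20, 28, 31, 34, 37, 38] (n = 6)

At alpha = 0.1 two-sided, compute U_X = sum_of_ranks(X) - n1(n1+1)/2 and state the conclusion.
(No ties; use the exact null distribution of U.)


Step 1: Combine and sort all 10 observations; assign midranks.
sorted (value, group): (8,X), (11,X), (16,X), (20,Y), (26,X), (28,Y), (31,Y), (34,Y), (37,Y), (38,Y)
ranks: 8->1, 11->2, 16->3, 20->4, 26->5, 28->6, 31->7, 34->8, 37->9, 38->10
Step 2: Rank sum for X: R1 = 1 + 2 + 3 + 5 = 11.
Step 3: U_X = R1 - n1(n1+1)/2 = 11 - 4*5/2 = 11 - 10 = 1.
       U_Y = n1*n2 - U_X = 24 - 1 = 23.
Step 4: No ties, so the exact null distribution of U (based on enumerating the C(10,4) = 210 equally likely rank assignments) gives the two-sided p-value.
Step 5: p-value = 0.019048; compare to alpha = 0.1. reject H0.

U_X = 1, p = 0.019048, reject H0 at alpha = 0.1.


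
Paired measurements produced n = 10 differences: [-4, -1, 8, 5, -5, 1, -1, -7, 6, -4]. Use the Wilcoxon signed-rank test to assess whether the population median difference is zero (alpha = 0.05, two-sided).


Step 1: Drop any zero differences (none here) and take |d_i|.
|d| = [4, 1, 8, 5, 5, 1, 1, 7, 6, 4]
Step 2: Midrank |d_i| (ties get averaged ranks).
ranks: |4|->4.5, |1|->2, |8|->10, |5|->6.5, |5|->6.5, |1|->2, |1|->2, |7|->9, |6|->8, |4|->4.5
Step 3: Attach original signs; sum ranks with positive sign and with negative sign.
W+ = 10 + 6.5 + 2 + 8 = 26.5
W- = 4.5 + 2 + 6.5 + 2 + 9 + 4.5 = 28.5
(Check: W+ + W- = 55 should equal n(n+1)/2 = 55.)
Step 4: Test statistic W = min(W+, W-) = 26.5.
Step 5: Ties in |d|, so use the tie-corrected normal approximation.
        E[W] = n(n+1)/4 = 10*11/4 = 27.5.
        Tie groups: |d|=1 (t=3), |d|=4 (t=2), |d|=5 (t=2); sum(t^3 - t) = 36.
        Var[W] = n(n+1)(2n+1)/24 - sum(t^3-t)/48 = 2310/24 - 36/48 = 95.5.
        z = (W - E[W]) / sqrt(Var[W]) = (26.5 - 27.5) / 9.7724 = -0.1023.
        Two-sided p = 2*Phi(z) = 0.918496.
Step 6: alpha = 0.05. fail to reject H0.

W+ = 26.5, W- = 28.5, W = min = 26.5, p = 0.918496, fail to reject H0.


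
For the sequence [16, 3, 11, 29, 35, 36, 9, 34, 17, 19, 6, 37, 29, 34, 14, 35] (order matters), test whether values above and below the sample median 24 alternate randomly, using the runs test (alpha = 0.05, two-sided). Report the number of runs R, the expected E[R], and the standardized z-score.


Step 1: Compute median = 24; label A = above, B = below.
Labels in order: BBBAAABABBBAAABA  (n_A = 8, n_B = 8)
Step 2: Count runs R = 8.
Step 3: Under H0 (random ordering), E[R] = 2*n_A*n_B/(n_A+n_B) + 1 = 2*8*8/16 + 1 = 9.0000.
        Var[R] = 2*n_A*n_B*(2*n_A*n_B - n_A - n_B) / ((n_A+n_B)^2 * (n_A+n_B-1)) = 14336/3840 = 3.7333.
        SD[R] = 1.9322.
Step 4: Continuity-corrected z = (R + 0.5 - E[R]) / SD[R] = (8 + 0.5 - 9.0000) / 1.9322 = -0.2588.
Step 5: Two-sided p-value via normal approximation = 2*(1 - Phi(|z|)) = 0.795809.
Step 6: alpha = 0.05. fail to reject H0.

R = 8, z = -0.2588, p = 0.795809, fail to reject H0.


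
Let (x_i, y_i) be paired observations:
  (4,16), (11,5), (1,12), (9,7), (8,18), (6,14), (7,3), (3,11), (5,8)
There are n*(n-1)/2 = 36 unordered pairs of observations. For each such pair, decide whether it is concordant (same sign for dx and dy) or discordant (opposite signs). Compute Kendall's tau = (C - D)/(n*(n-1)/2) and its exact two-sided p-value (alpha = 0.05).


Step 1: Enumerate the 36 unordered pairs (i,j) with i<j and classify each by sign(x_j-x_i) * sign(y_j-y_i).
  (1,2):dx=+7,dy=-11->D; (1,3):dx=-3,dy=-4->C; (1,4):dx=+5,dy=-9->D; (1,5):dx=+4,dy=+2->C
  (1,6):dx=+2,dy=-2->D; (1,7):dx=+3,dy=-13->D; (1,8):dx=-1,dy=-5->C; (1,9):dx=+1,dy=-8->D
  (2,3):dx=-10,dy=+7->D; (2,4):dx=-2,dy=+2->D; (2,5):dx=-3,dy=+13->D; (2,6):dx=-5,dy=+9->D
  (2,7):dx=-4,dy=-2->C; (2,8):dx=-8,dy=+6->D; (2,9):dx=-6,dy=+3->D; (3,4):dx=+8,dy=-5->D
  (3,5):dx=+7,dy=+6->C; (3,6):dx=+5,dy=+2->C; (3,7):dx=+6,dy=-9->D; (3,8):dx=+2,dy=-1->D
  (3,9):dx=+4,dy=-4->D; (4,5):dx=-1,dy=+11->D; (4,6):dx=-3,dy=+7->D; (4,7):dx=-2,dy=-4->C
  (4,8):dx=-6,dy=+4->D; (4,9):dx=-4,dy=+1->D; (5,6):dx=-2,dy=-4->C; (5,7):dx=-1,dy=-15->C
  (5,8):dx=-5,dy=-7->C; (5,9):dx=-3,dy=-10->C; (6,7):dx=+1,dy=-11->D; (6,8):dx=-3,dy=-3->C
  (6,9):dx=-1,dy=-6->C; (7,8):dx=-4,dy=+8->D; (7,9):dx=-2,dy=+5->D; (8,9):dx=+2,dy=-3->D
Step 2: C = 13, D = 23, total pairs = 36.
Step 3: tau = (C - D)/(n(n-1)/2) = (13 - 23)/36 = -0.277778.
Step 4: Exact two-sided p-value (enumerate n! = 362880 permutations of y under H0): p = 0.358488.
Step 5: alpha = 0.05. fail to reject H0.

tau_b = -0.2778 (C=13, D=23), p = 0.358488, fail to reject H0.


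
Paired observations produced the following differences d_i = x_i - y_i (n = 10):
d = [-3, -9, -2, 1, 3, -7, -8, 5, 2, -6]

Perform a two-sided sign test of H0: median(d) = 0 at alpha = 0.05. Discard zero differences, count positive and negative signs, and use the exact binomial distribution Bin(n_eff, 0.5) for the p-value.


Step 1: Discard zero differences. Original n = 10; n_eff = number of nonzero differences = 10.
Nonzero differences (with sign): -3, -9, -2, +1, +3, -7, -8, +5, +2, -6
Step 2: Count signs: positive = 4, negative = 6.
Step 3: Under H0: P(positive) = 0.5, so the number of positives S ~ Bin(10, 0.5).
Step 4: Two-sided exact p-value = sum of Bin(10,0.5) probabilities at or below the observed probability = 0.753906.
Step 5: alpha = 0.05. fail to reject H0.

n_eff = 10, pos = 4, neg = 6, p = 0.753906, fail to reject H0.


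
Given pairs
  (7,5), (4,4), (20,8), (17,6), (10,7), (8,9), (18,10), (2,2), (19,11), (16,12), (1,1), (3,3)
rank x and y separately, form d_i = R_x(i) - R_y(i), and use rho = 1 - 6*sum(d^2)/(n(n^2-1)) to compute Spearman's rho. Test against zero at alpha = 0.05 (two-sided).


Step 1: Rank x and y separately (midranks; no ties here).
rank(x): 7->5, 4->4, 20->12, 17->9, 10->7, 8->6, 18->10, 2->2, 19->11, 16->8, 1->1, 3->3
rank(y): 5->5, 4->4, 8->8, 6->6, 7->7, 9->9, 10->10, 2->2, 11->11, 12->12, 1->1, 3->3
Step 2: d_i = R_x(i) - R_y(i); compute d_i^2.
  (5-5)^2=0, (4-4)^2=0, (12-8)^2=16, (9-6)^2=9, (7-7)^2=0, (6-9)^2=9, (10-10)^2=0, (2-2)^2=0, (11-11)^2=0, (8-12)^2=16, (1-1)^2=0, (3-3)^2=0
sum(d^2) = 50.
Step 3: rho = 1 - 6*50 / (12*(12^2 - 1)) = 1 - 300/1716 = 0.825175.
Step 4: Under H0, t = rho * sqrt((n-2)/(1-rho^2)) = 4.6195 ~ t(10).
Step 5: Two-sided p-value from the t-distribution with 10 df = 0.000951.
Step 6: alpha = 0.05. reject H0.

rho = 0.8252, p = 0.000951, reject H0 at alpha = 0.05.


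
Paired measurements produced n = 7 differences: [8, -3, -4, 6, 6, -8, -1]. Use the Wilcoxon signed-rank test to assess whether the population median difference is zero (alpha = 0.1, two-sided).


Step 1: Drop any zero differences (none here) and take |d_i|.
|d| = [8, 3, 4, 6, 6, 8, 1]
Step 2: Midrank |d_i| (ties get averaged ranks).
ranks: |8|->6.5, |3|->2, |4|->3, |6|->4.5, |6|->4.5, |8|->6.5, |1|->1
Step 3: Attach original signs; sum ranks with positive sign and with negative sign.
W+ = 6.5 + 4.5 + 4.5 = 15.5
W- = 2 + 3 + 6.5 + 1 = 12.5
(Check: W+ + W- = 28 should equal n(n+1)/2 = 28.)
Step 4: Test statistic W = min(W+, W-) = 12.5.
Step 5: Ties in |d|, so use the tie-corrected normal approximation.
        E[W] = n(n+1)/4 = 7*8/4 = 14.
        Tie groups: |d|=6 (t=2), |d|=8 (t=2); sum(t^3 - t) = 12.
        Var[W] = n(n+1)(2n+1)/24 - sum(t^3-t)/48 = 840/24 - 12/48 = 34.75.
        z = (W - E[W]) / sqrt(Var[W]) = (12.5 - 14) / 5.8949 = -0.2545.
        Two-sided p = 2*Phi(z) = 0.799143.
Step 6: alpha = 0.1. fail to reject H0.

W+ = 15.5, W- = 12.5, W = min = 12.5, p = 0.799143, fail to reject H0.


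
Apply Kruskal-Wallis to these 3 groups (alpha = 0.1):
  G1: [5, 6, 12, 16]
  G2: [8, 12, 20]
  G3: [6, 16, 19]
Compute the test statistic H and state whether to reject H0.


Step 1: Combine all N = 10 observations and assign midranks.
sorted (value, group, rank): (5,G1,1), (6,G1,2.5), (6,G3,2.5), (8,G2,4), (12,G1,5.5), (12,G2,5.5), (16,G1,7.5), (16,G3,7.5), (19,G3,9), (20,G2,10)
Step 2: Sum ranks within each group.
R_1 = 16.5 (n_1 = 4)
R_2 = 19.5 (n_2 = 3)
R_3 = 19 (n_3 = 3)
Step 3: H = 12/(N(N+1)) * sum(R_i^2/n_i) - 3(N+1)
     = 12/(10*11) * (16.5^2/4 + 19.5^2/3 + 19^2/3) - 3*11
     = 0.109091 * 315.146 - 33
     = 1.379545.
Step 4: Ties present; correction factor C = 1 - 18/(10^3 - 10) = 0.981818. Corrected H = 1.379545 / 0.981818 = 1.405093.
Step 5: Under H0, H ~ chi^2(2); p-value = 0.495322.
Step 6: alpha = 0.1. fail to reject H0.

H = 1.4051, df = 2, p = 0.495322, fail to reject H0.


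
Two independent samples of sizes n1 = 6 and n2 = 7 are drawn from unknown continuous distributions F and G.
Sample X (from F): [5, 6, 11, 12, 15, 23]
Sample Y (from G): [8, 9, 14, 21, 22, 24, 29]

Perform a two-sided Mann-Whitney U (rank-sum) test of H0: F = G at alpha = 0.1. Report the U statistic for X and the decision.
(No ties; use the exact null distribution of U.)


Step 1: Combine and sort all 13 observations; assign midranks.
sorted (value, group): (5,X), (6,X), (8,Y), (9,Y), (11,X), (12,X), (14,Y), (15,X), (21,Y), (22,Y), (23,X), (24,Y), (29,Y)
ranks: 5->1, 6->2, 8->3, 9->4, 11->5, 12->6, 14->7, 15->8, 21->9, 22->10, 23->11, 24->12, 29->13
Step 2: Rank sum for X: R1 = 1 + 2 + 5 + 6 + 8 + 11 = 33.
Step 3: U_X = R1 - n1(n1+1)/2 = 33 - 6*7/2 = 33 - 21 = 12.
       U_Y = n1*n2 - U_X = 42 - 12 = 30.
Step 4: No ties, so the exact null distribution of U (based on enumerating the C(13,6) = 1716 equally likely rank assignments) gives the two-sided p-value.
Step 5: p-value = 0.234266; compare to alpha = 0.1. fail to reject H0.

U_X = 12, p = 0.234266, fail to reject H0 at alpha = 0.1.


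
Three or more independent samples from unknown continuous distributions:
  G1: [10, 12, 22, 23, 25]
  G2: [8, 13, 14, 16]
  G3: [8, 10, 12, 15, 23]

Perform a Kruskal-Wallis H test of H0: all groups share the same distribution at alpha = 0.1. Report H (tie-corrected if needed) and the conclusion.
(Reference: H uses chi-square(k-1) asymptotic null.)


Step 1: Combine all N = 14 observations and assign midranks.
sorted (value, group, rank): (8,G2,1.5), (8,G3,1.5), (10,G1,3.5), (10,G3,3.5), (12,G1,5.5), (12,G3,5.5), (13,G2,7), (14,G2,8), (15,G3,9), (16,G2,10), (22,G1,11), (23,G1,12.5), (23,G3,12.5), (25,G1,14)
Step 2: Sum ranks within each group.
R_1 = 46.5 (n_1 = 5)
R_2 = 26.5 (n_2 = 4)
R_3 = 32 (n_3 = 5)
Step 3: H = 12/(N(N+1)) * sum(R_i^2/n_i) - 3(N+1)
     = 12/(14*15) * (46.5^2/5 + 26.5^2/4 + 32^2/5) - 3*15
     = 0.057143 * 812.812 - 45
     = 1.446429.
Step 4: Ties present; correction factor C = 1 - 24/(14^3 - 14) = 0.991209. Corrected H = 1.446429 / 0.991209 = 1.459257.
Step 5: Under H0, H ~ chi^2(2); p-value = 0.482088.
Step 6: alpha = 0.1. fail to reject H0.

H = 1.4593, df = 2, p = 0.482088, fail to reject H0.


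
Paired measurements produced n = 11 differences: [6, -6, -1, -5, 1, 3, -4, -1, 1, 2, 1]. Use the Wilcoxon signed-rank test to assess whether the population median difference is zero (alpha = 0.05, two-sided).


Step 1: Drop any zero differences (none here) and take |d_i|.
|d| = [6, 6, 1, 5, 1, 3, 4, 1, 1, 2, 1]
Step 2: Midrank |d_i| (ties get averaged ranks).
ranks: |6|->10.5, |6|->10.5, |1|->3, |5|->9, |1|->3, |3|->7, |4|->8, |1|->3, |1|->3, |2|->6, |1|->3
Step 3: Attach original signs; sum ranks with positive sign and with negative sign.
W+ = 10.5 + 3 + 7 + 3 + 6 + 3 = 32.5
W- = 10.5 + 3 + 9 + 8 + 3 = 33.5
(Check: W+ + W- = 66 should equal n(n+1)/2 = 66.)
Step 4: Test statistic W = min(W+, W-) = 32.5.
Step 5: Ties in |d|, so use the tie-corrected normal approximation.
        E[W] = n(n+1)/4 = 11*12/4 = 33.
        Tie groups: |d|=1 (t=5), |d|=6 (t=2); sum(t^3 - t) = 126.
        Var[W] = n(n+1)(2n+1)/24 - sum(t^3-t)/48 = 3036/24 - 126/48 = 123.875.
        z = (W - E[W]) / sqrt(Var[W]) = (32.5 - 33) / 11.1299 = -0.0449.
        Two-sided p = 2*Phi(z) = 0.964168.
Step 6: alpha = 0.05. fail to reject H0.

W+ = 32.5, W- = 33.5, W = min = 32.5, p = 0.964168, fail to reject H0.


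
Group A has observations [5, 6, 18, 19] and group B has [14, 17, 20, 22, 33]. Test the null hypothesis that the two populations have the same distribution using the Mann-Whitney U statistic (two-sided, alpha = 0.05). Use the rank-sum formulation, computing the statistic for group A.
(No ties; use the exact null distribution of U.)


Step 1: Combine and sort all 9 observations; assign midranks.
sorted (value, group): (5,X), (6,X), (14,Y), (17,Y), (18,X), (19,X), (20,Y), (22,Y), (33,Y)
ranks: 5->1, 6->2, 14->3, 17->4, 18->5, 19->6, 20->7, 22->8, 33->9
Step 2: Rank sum for X: R1 = 1 + 2 + 5 + 6 = 14.
Step 3: U_X = R1 - n1(n1+1)/2 = 14 - 4*5/2 = 14 - 10 = 4.
       U_Y = n1*n2 - U_X = 20 - 4 = 16.
Step 4: No ties, so the exact null distribution of U (based on enumerating the C(9,4) = 126 equally likely rank assignments) gives the two-sided p-value.
Step 5: p-value = 0.190476; compare to alpha = 0.05. fail to reject H0.

U_X = 4, p = 0.190476, fail to reject H0 at alpha = 0.05.


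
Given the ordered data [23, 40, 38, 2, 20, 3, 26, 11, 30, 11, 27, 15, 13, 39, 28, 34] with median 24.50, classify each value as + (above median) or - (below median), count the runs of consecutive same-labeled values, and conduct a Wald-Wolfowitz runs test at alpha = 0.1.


Step 1: Compute median = 24.50; label A = above, B = below.
Labels in order: BAABBBABABABBAAA  (n_A = 8, n_B = 8)
Step 2: Count runs R = 10.
Step 3: Under H0 (random ordering), E[R] = 2*n_A*n_B/(n_A+n_B) + 1 = 2*8*8/16 + 1 = 9.0000.
        Var[R] = 2*n_A*n_B*(2*n_A*n_B - n_A - n_B) / ((n_A+n_B)^2 * (n_A+n_B-1)) = 14336/3840 = 3.7333.
        SD[R] = 1.9322.
Step 4: Continuity-corrected z = (R - 0.5 - E[R]) / SD[R] = (10 - 0.5 - 9.0000) / 1.9322 = 0.2588.
Step 5: Two-sided p-value via normal approximation = 2*(1 - Phi(|z|)) = 0.795809.
Step 6: alpha = 0.1. fail to reject H0.

R = 10, z = 0.2588, p = 0.795809, fail to reject H0.


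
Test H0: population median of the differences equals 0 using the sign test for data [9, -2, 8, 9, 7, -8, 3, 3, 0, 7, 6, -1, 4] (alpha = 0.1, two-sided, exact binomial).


Step 1: Discard zero differences. Original n = 13; n_eff = number of nonzero differences = 12.
Nonzero differences (with sign): +9, -2, +8, +9, +7, -8, +3, +3, +7, +6, -1, +4
Step 2: Count signs: positive = 9, negative = 3.
Step 3: Under H0: P(positive) = 0.5, so the number of positives S ~ Bin(12, 0.5).
Step 4: Two-sided exact p-value = sum of Bin(12,0.5) probabilities at or below the observed probability = 0.145996.
Step 5: alpha = 0.1. fail to reject H0.

n_eff = 12, pos = 9, neg = 3, p = 0.145996, fail to reject H0.


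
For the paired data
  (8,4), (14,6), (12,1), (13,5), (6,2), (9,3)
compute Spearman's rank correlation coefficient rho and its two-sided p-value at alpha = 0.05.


Step 1: Rank x and y separately (midranks; no ties here).
rank(x): 8->2, 14->6, 12->4, 13->5, 6->1, 9->3
rank(y): 4->4, 6->6, 1->1, 5->5, 2->2, 3->3
Step 2: d_i = R_x(i) - R_y(i); compute d_i^2.
  (2-4)^2=4, (6-6)^2=0, (4-1)^2=9, (5-5)^2=0, (1-2)^2=1, (3-3)^2=0
sum(d^2) = 14.
Step 3: rho = 1 - 6*14 / (6*(6^2 - 1)) = 1 - 84/210 = 0.600000.
Step 4: Under H0, t = rho * sqrt((n-2)/(1-rho^2)) = 1.5000 ~ t(4).
Step 5: Two-sided p-value from the t-distribution with 4 df = 0.208000.
Step 6: alpha = 0.05. fail to reject H0.

rho = 0.6000, p = 0.208000, fail to reject H0 at alpha = 0.05.


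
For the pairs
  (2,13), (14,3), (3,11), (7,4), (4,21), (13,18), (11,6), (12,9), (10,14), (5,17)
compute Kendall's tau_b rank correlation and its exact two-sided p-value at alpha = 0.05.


Step 1: Enumerate the 45 unordered pairs (i,j) with i<j and classify each by sign(x_j-x_i) * sign(y_j-y_i).
  (1,2):dx=+12,dy=-10->D; (1,3):dx=+1,dy=-2->D; (1,4):dx=+5,dy=-9->D; (1,5):dx=+2,dy=+8->C
  (1,6):dx=+11,dy=+5->C; (1,7):dx=+9,dy=-7->D; (1,8):dx=+10,dy=-4->D; (1,9):dx=+8,dy=+1->C
  (1,10):dx=+3,dy=+4->C; (2,3):dx=-11,dy=+8->D; (2,4):dx=-7,dy=+1->D; (2,5):dx=-10,dy=+18->D
  (2,6):dx=-1,dy=+15->D; (2,7):dx=-3,dy=+3->D; (2,8):dx=-2,dy=+6->D; (2,9):dx=-4,dy=+11->D
  (2,10):dx=-9,dy=+14->D; (3,4):dx=+4,dy=-7->D; (3,5):dx=+1,dy=+10->C; (3,6):dx=+10,dy=+7->C
  (3,7):dx=+8,dy=-5->D; (3,8):dx=+9,dy=-2->D; (3,9):dx=+7,dy=+3->C; (3,10):dx=+2,dy=+6->C
  (4,5):dx=-3,dy=+17->D; (4,6):dx=+6,dy=+14->C; (4,7):dx=+4,dy=+2->C; (4,8):dx=+5,dy=+5->C
  (4,9):dx=+3,dy=+10->C; (4,10):dx=-2,dy=+13->D; (5,6):dx=+9,dy=-3->D; (5,7):dx=+7,dy=-15->D
  (5,8):dx=+8,dy=-12->D; (5,9):dx=+6,dy=-7->D; (5,10):dx=+1,dy=-4->D; (6,7):dx=-2,dy=-12->C
  (6,8):dx=-1,dy=-9->C; (6,9):dx=-3,dy=-4->C; (6,10):dx=-8,dy=-1->C; (7,8):dx=+1,dy=+3->C
  (7,9):dx=-1,dy=+8->D; (7,10):dx=-6,dy=+11->D; (8,9):dx=-2,dy=+5->D; (8,10):dx=-7,dy=+8->D
  (9,10):dx=-5,dy=+3->D
Step 2: C = 17, D = 28, total pairs = 45.
Step 3: tau = (C - D)/(n(n-1)/2) = (17 - 28)/45 = -0.244444.
Step 4: Exact two-sided p-value (enumerate n! = 3628800 permutations of y under H0): p = 0.380720.
Step 5: alpha = 0.05. fail to reject H0.

tau_b = -0.2444 (C=17, D=28), p = 0.380720, fail to reject H0.


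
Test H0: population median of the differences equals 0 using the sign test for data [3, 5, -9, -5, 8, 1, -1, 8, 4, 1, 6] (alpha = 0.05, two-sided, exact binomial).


Step 1: Discard zero differences. Original n = 11; n_eff = number of nonzero differences = 11.
Nonzero differences (with sign): +3, +5, -9, -5, +8, +1, -1, +8, +4, +1, +6
Step 2: Count signs: positive = 8, negative = 3.
Step 3: Under H0: P(positive) = 0.5, so the number of positives S ~ Bin(11, 0.5).
Step 4: Two-sided exact p-value = sum of Bin(11,0.5) probabilities at or below the observed probability = 0.226562.
Step 5: alpha = 0.05. fail to reject H0.

n_eff = 11, pos = 8, neg = 3, p = 0.226562, fail to reject H0.


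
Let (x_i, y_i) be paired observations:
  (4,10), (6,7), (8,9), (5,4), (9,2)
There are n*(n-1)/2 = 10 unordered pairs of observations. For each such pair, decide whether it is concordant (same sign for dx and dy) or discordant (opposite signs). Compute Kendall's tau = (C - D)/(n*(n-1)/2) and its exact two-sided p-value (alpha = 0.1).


Step 1: Enumerate the 10 unordered pairs (i,j) with i<j and classify each by sign(x_j-x_i) * sign(y_j-y_i).
  (1,2):dx=+2,dy=-3->D; (1,3):dx=+4,dy=-1->D; (1,4):dx=+1,dy=-6->D; (1,5):dx=+5,dy=-8->D
  (2,3):dx=+2,dy=+2->C; (2,4):dx=-1,dy=-3->C; (2,5):dx=+3,dy=-5->D; (3,4):dx=-3,dy=-5->C
  (3,5):dx=+1,dy=-7->D; (4,5):dx=+4,dy=-2->D
Step 2: C = 3, D = 7, total pairs = 10.
Step 3: tau = (C - D)/(n(n-1)/2) = (3 - 7)/10 = -0.400000.
Step 4: Exact two-sided p-value (enumerate n! = 120 permutations of y under H0): p = 0.483333.
Step 5: alpha = 0.1. fail to reject H0.

tau_b = -0.4000 (C=3, D=7), p = 0.483333, fail to reject H0.


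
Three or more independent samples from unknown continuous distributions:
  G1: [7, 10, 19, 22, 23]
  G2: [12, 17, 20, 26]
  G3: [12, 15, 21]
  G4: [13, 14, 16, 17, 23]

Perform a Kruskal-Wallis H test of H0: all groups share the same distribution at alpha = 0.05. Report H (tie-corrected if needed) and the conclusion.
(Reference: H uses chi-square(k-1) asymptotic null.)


Step 1: Combine all N = 17 observations and assign midranks.
sorted (value, group, rank): (7,G1,1), (10,G1,2), (12,G2,3.5), (12,G3,3.5), (13,G4,5), (14,G4,6), (15,G3,7), (16,G4,8), (17,G2,9.5), (17,G4,9.5), (19,G1,11), (20,G2,12), (21,G3,13), (22,G1,14), (23,G1,15.5), (23,G4,15.5), (26,G2,17)
Step 2: Sum ranks within each group.
R_1 = 43.5 (n_1 = 5)
R_2 = 42 (n_2 = 4)
R_3 = 23.5 (n_3 = 3)
R_4 = 44 (n_4 = 5)
Step 3: H = 12/(N(N+1)) * sum(R_i^2/n_i) - 3(N+1)
     = 12/(17*18) * (43.5^2/5 + 42^2/4 + 23.5^2/3 + 44^2/5) - 3*18
     = 0.039216 * 1390.73 - 54
     = 0.538562.
Step 4: Ties present; correction factor C = 1 - 18/(17^3 - 17) = 0.996324. Corrected H = 0.538562 / 0.996324 = 0.540549.
Step 5: Under H0, H ~ chi^2(3); p-value = 0.909897.
Step 6: alpha = 0.05. fail to reject H0.

H = 0.5405, df = 3, p = 0.909897, fail to reject H0.


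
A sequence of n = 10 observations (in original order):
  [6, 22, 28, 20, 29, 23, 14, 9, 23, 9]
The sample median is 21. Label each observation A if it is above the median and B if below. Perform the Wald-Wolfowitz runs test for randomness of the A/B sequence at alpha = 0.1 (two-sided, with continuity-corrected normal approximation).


Step 1: Compute median = 21; label A = above, B = below.
Labels in order: BAABAABBAB  (n_A = 5, n_B = 5)
Step 2: Count runs R = 7.
Step 3: Under H0 (random ordering), E[R] = 2*n_A*n_B/(n_A+n_B) + 1 = 2*5*5/10 + 1 = 6.0000.
        Var[R] = 2*n_A*n_B*(2*n_A*n_B - n_A - n_B) / ((n_A+n_B)^2 * (n_A+n_B-1)) = 2000/900 = 2.2222.
        SD[R] = 1.4907.
Step 4: Continuity-corrected z = (R - 0.5 - E[R]) / SD[R] = (7 - 0.5 - 6.0000) / 1.4907 = 0.3354.
Step 5: Two-sided p-value via normal approximation = 2*(1 - Phi(|z|)) = 0.737316.
Step 6: alpha = 0.1. fail to reject H0.

R = 7, z = 0.3354, p = 0.737316, fail to reject H0.


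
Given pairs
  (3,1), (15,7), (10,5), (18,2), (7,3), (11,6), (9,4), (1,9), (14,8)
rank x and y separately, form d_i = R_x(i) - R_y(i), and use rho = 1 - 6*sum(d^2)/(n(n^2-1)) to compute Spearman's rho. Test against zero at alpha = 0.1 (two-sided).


Step 1: Rank x and y separately (midranks; no ties here).
rank(x): 3->2, 15->8, 10->5, 18->9, 7->3, 11->6, 9->4, 1->1, 14->7
rank(y): 1->1, 7->7, 5->5, 2->2, 3->3, 6->6, 4->4, 9->9, 8->8
Step 2: d_i = R_x(i) - R_y(i); compute d_i^2.
  (2-1)^2=1, (8-7)^2=1, (5-5)^2=0, (9-2)^2=49, (3-3)^2=0, (6-6)^2=0, (4-4)^2=0, (1-9)^2=64, (7-8)^2=1
sum(d^2) = 116.
Step 3: rho = 1 - 6*116 / (9*(9^2 - 1)) = 1 - 696/720 = 0.033333.
Step 4: Under H0, t = rho * sqrt((n-2)/(1-rho^2)) = 0.0882 ~ t(7).
Step 5: Two-sided p-value from the t-distribution with 7 df = 0.932157.
Step 6: alpha = 0.1. fail to reject H0.

rho = 0.0333, p = 0.932157, fail to reject H0 at alpha = 0.1.


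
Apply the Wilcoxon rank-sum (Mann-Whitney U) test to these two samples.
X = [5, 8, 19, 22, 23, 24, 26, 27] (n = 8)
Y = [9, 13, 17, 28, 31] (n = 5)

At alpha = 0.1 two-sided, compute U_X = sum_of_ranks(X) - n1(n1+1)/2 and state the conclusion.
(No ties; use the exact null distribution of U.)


Step 1: Combine and sort all 13 observations; assign midranks.
sorted (value, group): (5,X), (8,X), (9,Y), (13,Y), (17,Y), (19,X), (22,X), (23,X), (24,X), (26,X), (27,X), (28,Y), (31,Y)
ranks: 5->1, 8->2, 9->3, 13->4, 17->5, 19->6, 22->7, 23->8, 24->9, 26->10, 27->11, 28->12, 31->13
Step 2: Rank sum for X: R1 = 1 + 2 + 6 + 7 + 8 + 9 + 10 + 11 = 54.
Step 3: U_X = R1 - n1(n1+1)/2 = 54 - 8*9/2 = 54 - 36 = 18.
       U_Y = n1*n2 - U_X = 40 - 18 = 22.
Step 4: No ties, so the exact null distribution of U (based on enumerating the C(13,8) = 1287 equally likely rank assignments) gives the two-sided p-value.
Step 5: p-value = 0.832945; compare to alpha = 0.1. fail to reject H0.

U_X = 18, p = 0.832945, fail to reject H0 at alpha = 0.1.


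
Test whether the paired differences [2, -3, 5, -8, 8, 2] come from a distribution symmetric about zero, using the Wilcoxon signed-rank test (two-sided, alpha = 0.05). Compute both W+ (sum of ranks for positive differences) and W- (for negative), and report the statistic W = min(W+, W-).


Step 1: Drop any zero differences (none here) and take |d_i|.
|d| = [2, 3, 5, 8, 8, 2]
Step 2: Midrank |d_i| (ties get averaged ranks).
ranks: |2|->1.5, |3|->3, |5|->4, |8|->5.5, |8|->5.5, |2|->1.5
Step 3: Attach original signs; sum ranks with positive sign and with negative sign.
W+ = 1.5 + 4 + 5.5 + 1.5 = 12.5
W- = 3 + 5.5 = 8.5
(Check: W+ + W- = 21 should equal n(n+1)/2 = 21.)
Step 4: Test statistic W = min(W+, W-) = 8.5.
Step 5: Ties in |d|, so use the tie-corrected normal approximation.
        E[W] = n(n+1)/4 = 6*7/4 = 10.5.
        Tie groups: |d|=2 (t=2), |d|=8 (t=2); sum(t^3 - t) = 12.
        Var[W] = n(n+1)(2n+1)/24 - sum(t^3-t)/48 = 546/24 - 12/48 = 22.5.
        z = (W - E[W]) / sqrt(Var[W]) = (8.5 - 10.5) / 4.7434 = -0.4216.
        Two-sided p = 2*Phi(z) = 0.673290.
Step 6: alpha = 0.05. fail to reject H0.

W+ = 12.5, W- = 8.5, W = min = 8.5, p = 0.673290, fail to reject H0.


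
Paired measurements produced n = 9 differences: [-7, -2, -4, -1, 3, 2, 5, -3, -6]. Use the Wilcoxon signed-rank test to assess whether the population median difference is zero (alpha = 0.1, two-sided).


Step 1: Drop any zero differences (none here) and take |d_i|.
|d| = [7, 2, 4, 1, 3, 2, 5, 3, 6]
Step 2: Midrank |d_i| (ties get averaged ranks).
ranks: |7|->9, |2|->2.5, |4|->6, |1|->1, |3|->4.5, |2|->2.5, |5|->7, |3|->4.5, |6|->8
Step 3: Attach original signs; sum ranks with positive sign and with negative sign.
W+ = 4.5 + 2.5 + 7 = 14
W- = 9 + 2.5 + 6 + 1 + 4.5 + 8 = 31
(Check: W+ + W- = 45 should equal n(n+1)/2 = 45.)
Step 4: Test statistic W = min(W+, W-) = 14.
Step 5: Ties in |d|, so use the tie-corrected normal approximation.
        E[W] = n(n+1)/4 = 9*10/4 = 22.5.
        Tie groups: |d|=2 (t=2), |d|=3 (t=2); sum(t^3 - t) = 12.
        Var[W] = n(n+1)(2n+1)/24 - sum(t^3-t)/48 = 1710/24 - 12/48 = 71.
        z = (W - E[W]) / sqrt(Var[W]) = (14 - 22.5) / 8.4261 = -1.0088.
        Two-sided p = 2*Phi(z) = 0.313088.
Step 6: alpha = 0.1. fail to reject H0.

W+ = 14, W- = 31, W = min = 14, p = 0.313088, fail to reject H0.


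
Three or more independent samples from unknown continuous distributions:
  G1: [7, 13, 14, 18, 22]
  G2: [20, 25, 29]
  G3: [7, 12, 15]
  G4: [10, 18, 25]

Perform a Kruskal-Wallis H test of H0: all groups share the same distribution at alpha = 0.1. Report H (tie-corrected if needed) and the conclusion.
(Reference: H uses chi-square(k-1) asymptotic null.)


Step 1: Combine all N = 14 observations and assign midranks.
sorted (value, group, rank): (7,G1,1.5), (7,G3,1.5), (10,G4,3), (12,G3,4), (13,G1,5), (14,G1,6), (15,G3,7), (18,G1,8.5), (18,G4,8.5), (20,G2,10), (22,G1,11), (25,G2,12.5), (25,G4,12.5), (29,G2,14)
Step 2: Sum ranks within each group.
R_1 = 32 (n_1 = 5)
R_2 = 36.5 (n_2 = 3)
R_3 = 12.5 (n_3 = 3)
R_4 = 24 (n_4 = 3)
Step 3: H = 12/(N(N+1)) * sum(R_i^2/n_i) - 3(N+1)
     = 12/(14*15) * (32^2/5 + 36.5^2/3 + 12.5^2/3 + 24^2/3) - 3*15
     = 0.057143 * 892.967 - 45
     = 6.026667.
Step 4: Ties present; correction factor C = 1 - 18/(14^3 - 14) = 0.993407. Corrected H = 6.026667 / 0.993407 = 6.066667.
Step 5: Under H0, H ~ chi^2(3); p-value = 0.108411.
Step 6: alpha = 0.1. fail to reject H0.

H = 6.0667, df = 3, p = 0.108411, fail to reject H0.


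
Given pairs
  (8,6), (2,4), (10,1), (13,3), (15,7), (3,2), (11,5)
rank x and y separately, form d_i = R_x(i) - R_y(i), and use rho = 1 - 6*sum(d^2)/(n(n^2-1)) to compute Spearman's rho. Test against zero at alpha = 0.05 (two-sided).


Step 1: Rank x and y separately (midranks; no ties here).
rank(x): 8->3, 2->1, 10->4, 13->6, 15->7, 3->2, 11->5
rank(y): 6->6, 4->4, 1->1, 3->3, 7->7, 2->2, 5->5
Step 2: d_i = R_x(i) - R_y(i); compute d_i^2.
  (3-6)^2=9, (1-4)^2=9, (4-1)^2=9, (6-3)^2=9, (7-7)^2=0, (2-2)^2=0, (5-5)^2=0
sum(d^2) = 36.
Step 3: rho = 1 - 6*36 / (7*(7^2 - 1)) = 1 - 216/336 = 0.357143.
Step 4: Under H0, t = rho * sqrt((n-2)/(1-rho^2)) = 0.8550 ~ t(5).
Step 5: Two-sided p-value from the t-distribution with 5 df = 0.431611.
Step 6: alpha = 0.05. fail to reject H0.

rho = 0.3571, p = 0.431611, fail to reject H0 at alpha = 0.05.
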